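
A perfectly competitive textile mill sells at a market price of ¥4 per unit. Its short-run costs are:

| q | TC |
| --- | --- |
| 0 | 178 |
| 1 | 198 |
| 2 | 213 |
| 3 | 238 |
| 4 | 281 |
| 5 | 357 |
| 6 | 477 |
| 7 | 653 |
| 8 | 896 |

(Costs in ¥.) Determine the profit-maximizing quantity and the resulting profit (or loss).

Compute π = P·q − TC at each output: q=0: -178; q=1: -194; q=2: -205; q=3: -226; q=4: -265; q=5: -337; q=6: -453; q=7: -625; q=8: -864.
Profit is highest at q = 0. Equivalently, the lowest AVC in the table is 35/2 ≈ ¥17.50 at q = 2, and P = ¥4 falls below it — price never covers variable cost, so the firm shuts down and loses only its fixed cost.

q = 0 (shut down); profit = -¥178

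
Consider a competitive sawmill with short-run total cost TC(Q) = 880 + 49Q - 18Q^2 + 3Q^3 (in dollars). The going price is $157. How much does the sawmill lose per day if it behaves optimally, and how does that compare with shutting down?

Profit = -$232 at Q = 6

AVC = 49 - 18Q + 3Q^2; min AVC = $22 at Q = 3. Since P = $157 ≥ min AVC, the firm produces.
With MC = 49 - 36Q + 9Q^2, P = MC on the upward-sloping part at Q* = 6.
TR = 157·6 = 942. TC = 880 + 294 = 1174. Profit = 942 − 1174 = -$232.
Shutting down would mean losing the fixed cost of $880, so operating at a loss of $232 is better by $648.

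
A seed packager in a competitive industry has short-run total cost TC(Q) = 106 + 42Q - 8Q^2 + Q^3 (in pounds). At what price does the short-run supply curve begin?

The firm shuts down when price falls below the minimum of average variable cost. AVC = VC/Q = 42 - 8Q + Q^2.
dAVC/dQ = -8 + 2Q = 0 gives Q = 4. min AVC = 42 - 8·4 + 4^2 = 26.
For P < £26 the firm produces nothing.

£26 per unit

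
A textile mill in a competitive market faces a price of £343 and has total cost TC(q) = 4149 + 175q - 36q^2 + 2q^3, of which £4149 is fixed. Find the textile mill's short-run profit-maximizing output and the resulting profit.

AVC = 175 - 36q + 2q^2; min AVC = £13 at q = 9. Since P = £343 ≥ min AVC, the firm produces.
With MC = 175 - 72q + 6q^2, P = MC on the upward-sloping part at q* = 14.
TR = 343·14 = 4802. TC = 4149 + 882 = 5031. Profit = 4802 − 5031 = -£229.
By producing, the firm covers all variable cost plus £3920 of fixed cost; shutting down would lose the full £4149.

Profit = -£229 at q = 14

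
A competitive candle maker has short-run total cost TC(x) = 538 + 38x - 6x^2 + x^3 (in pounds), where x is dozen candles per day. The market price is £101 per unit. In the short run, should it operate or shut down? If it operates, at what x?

Produce at x = 7

Variable cost is VC = 38x - 6x^2 + x^3, so AVC = VC/x = 38 - 6x + x^2 and MC = dTC/dx = 38 - 12x + 3x^2.
AVC is minimized where dAVC/dx = -6 + 2x = 0, at x = 3; min AVC = 38 - 6·3 + 3^2 = £29.
Because £101 ≥ £29, revenue can cover variable cost; the firm operates.
Set P = MC: 101 = 38 - 12x + 3x^2 → -63 - 12x + 3x^2 = 0. The roots are x = -3 and x = 7; the profit-maximizing output is on the rising part of MC, so x* = 7.
Check: AVC at x = 7 is £45 ≤ P, so revenue covers variable cost.
Profit = P·x − TC = 101·7 − 853 = -£146, a loss, but smaller than the £538 fixed cost the firm would lose by shutting down.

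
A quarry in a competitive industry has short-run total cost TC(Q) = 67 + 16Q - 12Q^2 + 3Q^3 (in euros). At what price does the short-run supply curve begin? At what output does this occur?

€4 per unit, at Q = 2

The firm shuts down when price falls below the minimum of average variable cost. AVC = VC/Q = 16 - 12Q + 3Q^2.
dAVC/dQ = -12 + 6Q = 0 gives Q = 2. min AVC = 16 - 12·2 + 3·2^2 = 4.
The firm shuts down for any P below €4.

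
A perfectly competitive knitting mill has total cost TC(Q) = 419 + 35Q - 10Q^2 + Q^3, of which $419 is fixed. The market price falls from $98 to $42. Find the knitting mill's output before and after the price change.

Output falls from 9 to 7

AVC = 35 - 10Q + Q^2, minimized at Q = 5 where min AVC = $10. MC = 35 - 20Q + 3Q^2.
With P = $98 above the shutdown price, P = MC gives Q = 9.
At P = $42 ≥ min AVC, set P = MC: Q = 7. The firm stays open but cuts output.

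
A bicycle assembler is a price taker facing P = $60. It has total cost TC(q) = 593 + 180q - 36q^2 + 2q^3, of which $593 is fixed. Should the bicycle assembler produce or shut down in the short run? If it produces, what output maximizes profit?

Strip out fixed cost: VC = 180q - 36q^2 + 2q^3. Then AVC = 180 - 36q + 2q^2 and MC = 180 - 72q + 6q^2.
AVC is minimized where dAVC/dq = -36 + 4q = 0, at q = 9; min AVC = 180 - 36·9 + 2·9^2 = $18.
Because $60 ≥ $18, revenue can cover variable cost; the firm operates.
P = MC gives 120 - 72q + 6q^2 = 0, with roots 2 and 10. Take the larger (rising MC): q* = 10.
Check: AVC at q = 10 is $20 ≤ P, so revenue covers variable cost.
Profit = P·q − TC = 60·10 − 793 = -$193, a loss, but smaller than the $593 fixed cost the firm would lose by shutting down.

Produce at q = 10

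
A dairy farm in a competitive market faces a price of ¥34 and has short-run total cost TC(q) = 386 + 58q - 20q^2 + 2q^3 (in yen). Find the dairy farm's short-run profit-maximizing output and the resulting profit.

Profit = -¥242 at q = 6

AVC = 58 - 20q + 2q^2 has its minimum ¥8 at q = 5; price ¥34 clears that bar, so the firm operates.
MC = 58 - 40q + 6q^2. Setting P = MC and taking the root on the rising branch gives q* = 6.
TR = 34·6 = 204. TC = 386 + 60 = 446. Profit = 204 − 446 = -¥242.
Shutting down would mean losing the fixed cost of ¥386, so operating at a loss of ¥242 is better by ¥144.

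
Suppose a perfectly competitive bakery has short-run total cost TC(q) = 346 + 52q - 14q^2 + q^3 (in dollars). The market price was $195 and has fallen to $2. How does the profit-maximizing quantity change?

AVC = 52 - 14q + q^2, minimized at q = 7 where min AVC = $3. MC = 52 - 28q + 3q^2.
At P = $195 ≥ min AVC, set P = MC on the rising branch: q = 13.
At P = $2 < min AVC = $3, price no longer covers variable cost at any output, so the firm shuts down: q = 0.

Output falls from 13 to 0 (the firm shuts down)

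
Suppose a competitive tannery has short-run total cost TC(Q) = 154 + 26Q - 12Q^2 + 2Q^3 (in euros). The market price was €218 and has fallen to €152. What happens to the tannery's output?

Output falls from 8 to 7

AVC = 26 - 12Q + 2Q^2, minimized at Q = 3 where min AVC = €8. MC = 26 - 24Q + 6Q^2.
At P = €218 ≥ min AVC, set P = MC on the rising branch: Q = 8.
At P = €152 ≥ min AVC, set P = MC: Q = 7. The firm stays open but cuts output.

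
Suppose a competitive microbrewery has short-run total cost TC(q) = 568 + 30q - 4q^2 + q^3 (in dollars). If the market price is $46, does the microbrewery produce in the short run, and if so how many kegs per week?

Produce at q = 4

Strip out fixed cost: VC = 30q - 4q^2 + q^3. Then AVC = 30 - 4q + q^2 and MC = 30 - 8q + 3q^2.
The AVC parabola has its vertex at q = 4/2 = 2, where AVC = 30 - 4·2 + 2^2 = $26.
Because $46 ≥ $26, revenue can cover variable cost; the firm operates.
P = MC gives -16 - 8q + 3q^2 = 0, with roots -4/3 and 4. Take the larger (rising MC): q* = 4.
Check: AVC at q = 4 is $30 ≤ P, so revenue covers variable cost.
Profit = P·q − TC = 46·4 − 688 = -$504, a loss, but smaller than the $568 fixed cost the firm would lose by shutting down.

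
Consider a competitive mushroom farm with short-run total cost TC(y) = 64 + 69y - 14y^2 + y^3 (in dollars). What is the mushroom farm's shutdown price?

The firm shuts down when price falls below the minimum of average variable cost. AVC = VC/y = 69 - 14y + y^2.
At the minimum of AVC, MC = AVC. MC = 69 - 28y + 3y^2; setting MC = AVC gives 2y^2 - 14y = 0, so y = 7. min AVC = 20.
So the shutdown price is $20.

$20 per unit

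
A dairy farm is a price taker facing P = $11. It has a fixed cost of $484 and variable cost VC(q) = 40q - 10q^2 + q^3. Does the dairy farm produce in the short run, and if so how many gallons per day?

Variable cost is VC = 40q - 10q^2 + q^3, so AVC = VC/q = 40 - 10q + q^2 and MC = dTC/dq = 40 - 20q + 3q^2.
The AVC parabola has its vertex at q = 10/2 = 5, where AVC = 40 - 10·5 + 5^2 = $15.
P = $11 lies below min AVC = $15; no output level covers variable cost.
Shutting down limits the loss to fixed cost, $484.

Shut down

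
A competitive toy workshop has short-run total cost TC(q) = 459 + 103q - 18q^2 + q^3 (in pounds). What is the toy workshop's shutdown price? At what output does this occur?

Short-run supply begins at min AVC. From VC = 103q - 18q^2 + q^3, AVC = 103 - 18q + q^2.
At the minimum of AVC, MC = AVC. MC = 103 - 36q + 3q^2; setting MC = AVC gives 2q^2 - 18q = 0, so q = 9. min AVC = 22.
For P < £22 the firm produces nothing.

£22 per unit, at q = 9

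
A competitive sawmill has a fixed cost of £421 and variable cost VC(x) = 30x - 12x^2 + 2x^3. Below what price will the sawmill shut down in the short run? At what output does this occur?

The firm shuts down when price falls below the minimum of average variable cost. AVC = VC/x = 30 - 12x + 2x^2.
dAVC/dx = -12 + 4x = 0 gives x = 3. min AVC = 30 - 12·3 + 2·3^2 = 12.
The firm shuts down for any P below £12.

£12 per unit, at x = 3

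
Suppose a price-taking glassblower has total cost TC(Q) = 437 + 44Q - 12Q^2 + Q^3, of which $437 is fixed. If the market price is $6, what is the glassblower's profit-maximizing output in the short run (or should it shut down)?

Shut down

From TC, MC = TC'(Q) = 44 - 24Q + 3Q^2 and AVC = VC/Q = 44 - 12Q + Q^2.
AVC is minimized where dAVC/dQ = -12 + 2Q = 0, at Q = 6; min AVC = 44 - 12·6 + 6^2 = $8.
P = $6 lies below min AVC = $8; no output level covers variable cost.
Shutting down limits the loss to fixed cost, $437.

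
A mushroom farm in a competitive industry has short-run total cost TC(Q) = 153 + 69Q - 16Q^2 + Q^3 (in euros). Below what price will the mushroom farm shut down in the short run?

Short-run supply begins at min AVC. From VC = 69Q - 16Q^2 + Q^3, AVC = 69 - 16Q + Q^2.
dAVC/dQ = -16 + 2Q = 0 gives Q = 8. min AVC = 69 - 16·8 + 8^2 = 5.
The firm shuts down for any P below €5.

€5 per unit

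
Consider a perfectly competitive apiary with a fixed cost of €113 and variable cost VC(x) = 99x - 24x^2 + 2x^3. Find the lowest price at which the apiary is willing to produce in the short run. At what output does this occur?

Short-run supply begins at min AVC. From VC = 99x - 24x^2 + 2x^3, AVC = 99 - 24x + 2x^2.
At the minimum of AVC, MC = AVC. MC = 99 - 48x + 6x^2; setting MC = AVC gives 4x^2 - 24x = 0, so x = 6. min AVC = 27.
The firm shuts down for any P below €27.

€27 per unit, at x = 6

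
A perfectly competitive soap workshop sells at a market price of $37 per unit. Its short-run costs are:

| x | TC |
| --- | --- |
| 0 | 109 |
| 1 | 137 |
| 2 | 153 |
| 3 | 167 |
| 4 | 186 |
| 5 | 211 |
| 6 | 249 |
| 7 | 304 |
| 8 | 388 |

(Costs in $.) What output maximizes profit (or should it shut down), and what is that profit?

x = 5; profit = -$26

Profit at each row (π = 37x − TC): x=0: -109; x=1: -100; x=2: -79; x=3: -56; x=4: -38; x=5: -26; x=6: -27; x=7: -45; x=8: -92.
Profit is maximized at x = 5. AVC there is 102/5 = $20.40 ≤ P, so producing beats shutting down (which would give -$109).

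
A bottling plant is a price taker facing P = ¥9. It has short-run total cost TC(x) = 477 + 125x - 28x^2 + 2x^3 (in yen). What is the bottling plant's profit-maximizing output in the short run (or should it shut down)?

From TC, MC = TC'(x) = 125 - 56x + 6x^2 and AVC = VC/x = 125 - 28x + 2x^2.
The AVC parabola has its vertex at x = 28/4 = 7, where AVC = 125 - 28·7 + 2·7^2 = ¥27.
P = ¥9 lies below min AVC = ¥27; no output level covers variable cost.
Shutting down limits the loss to fixed cost, ¥477.

Shut down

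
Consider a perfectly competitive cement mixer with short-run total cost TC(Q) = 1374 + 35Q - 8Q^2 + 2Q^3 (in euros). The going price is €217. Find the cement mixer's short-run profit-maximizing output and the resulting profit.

AVC = 35 - 8Q + 2Q^2; min AVC = €27 at Q = 2. Since P = €217 ≥ min AVC, the firm produces.
With MC = 35 - 16Q + 6Q^2, P = MC on the upward-sloping part at Q* = 7.
TR = 217·7 = 1519. TC = 1374 + 539 = 1913. Profit = 1519 − 1913 = -€394.
By producing, the firm covers all variable cost plus €980 of fixed cost; shutting down would lose the full €1374.

Profit = -€394 at Q = 7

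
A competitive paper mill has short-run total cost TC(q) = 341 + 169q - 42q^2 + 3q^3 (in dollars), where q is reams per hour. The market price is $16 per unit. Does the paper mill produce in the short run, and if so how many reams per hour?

Shut down

Variable cost is VC = 169q - 42q^2 + 3q^3, so AVC = VC/q = 169 - 42q + 3q^2 and MC = dTC/dq = 169 - 84q + 9q^2.
AVC is minimized where dAVC/dq = -42 + 6q = 0, at q = 7; min AVC = 169 - 42·7 + 3·7^2 = $22.
P = $16 lies below min AVC = $22; no output level covers variable cost.
Shutting down limits the loss to fixed cost, $341.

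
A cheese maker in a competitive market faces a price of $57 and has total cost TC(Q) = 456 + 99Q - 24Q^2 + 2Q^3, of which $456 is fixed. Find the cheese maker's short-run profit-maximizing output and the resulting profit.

AVC = 99 - 24Q + 2Q^2; min AVC = $27 at Q = 6. Since P = $57 ≥ min AVC, the firm produces.
With MC = 99 - 48Q + 6Q^2, P = MC on the upward-sloping part at Q* = 7.
TR = 57·7 = 399. TC = 456 + 203 = 659. Profit = 399 − 659 = -$260.
Shutting down would mean losing the fixed cost of $456, so operating at a loss of $260 is better by $196.

Profit = -$260 at Q = 7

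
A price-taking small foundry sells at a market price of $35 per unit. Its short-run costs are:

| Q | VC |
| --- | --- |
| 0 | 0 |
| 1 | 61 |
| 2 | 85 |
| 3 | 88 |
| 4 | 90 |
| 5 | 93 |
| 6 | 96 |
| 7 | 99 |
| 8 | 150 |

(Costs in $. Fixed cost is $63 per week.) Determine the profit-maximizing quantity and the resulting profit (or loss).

Q = 7; profit = $83

Profit at each row (π = 35Q − TC): Q=0: -63; Q=1: -89; Q=2: -78; Q=3: -46; Q=4: -13; Q=5: 19; Q=6: 51; Q=7: 83; Q=8: 67.
Profit is maximized at Q = 7. AVC there is 99/7 = $14.14 ≤ P, so producing beats shutting down (which would give -$63).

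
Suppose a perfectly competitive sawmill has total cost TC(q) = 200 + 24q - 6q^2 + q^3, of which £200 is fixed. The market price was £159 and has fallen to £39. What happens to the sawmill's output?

MC = 24 - 12q + 3q^2; the shutdown threshold is min AVC = £15 (at q = 3).
With P = £159 above the shutdown price, P = MC gives q = 9.
At P = £39 ≥ min AVC, set P = MC: q = 5. The firm stays open but cuts output.

Output falls from 9 to 5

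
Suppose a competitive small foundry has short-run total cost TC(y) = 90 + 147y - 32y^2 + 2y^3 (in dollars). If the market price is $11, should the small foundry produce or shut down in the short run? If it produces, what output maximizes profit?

Variable cost is VC = 147y - 32y^2 + 2y^3, so AVC = VC/y = 147 - 32y + 2y^2 and MC = dTC/dy = 147 - 64y + 6y^2.
AVC is minimized where dAVC/dy = -32 + 4y = 0, at y = 8; min AVC = 147 - 32·8 + 2·8^2 = $19.
Since P = $11 < min AVC = $19, price fails to cover variable cost at any output.
The firm minimizes its loss by shutting down and losing only its fixed cost of $90.

Shut down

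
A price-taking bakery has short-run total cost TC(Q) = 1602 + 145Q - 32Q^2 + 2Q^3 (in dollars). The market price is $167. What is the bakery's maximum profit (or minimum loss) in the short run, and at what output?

Profit = -$150 at Q = 11

AVC = 145 - 32Q + 2Q^2 has its minimum $17 at Q = 8; price $167 clears that bar, so the firm operates.
MC = 145 - 64Q + 6Q^2. Setting P = MC and taking the root on the rising branch gives Q* = 11.
TR = 167·11 = 1837. TC = 1602 + 385 = 1987. Profit = 1837 − 1987 = -$150.
By producing, the firm covers all variable cost plus $1452 of fixed cost; shutting down would lose the full $1602.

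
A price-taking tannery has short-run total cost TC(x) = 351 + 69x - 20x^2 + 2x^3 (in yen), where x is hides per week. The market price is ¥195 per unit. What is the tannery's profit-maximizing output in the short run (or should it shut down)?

Variable cost is VC = 69x - 20x^2 + 2x^3, so AVC = VC/x = 69 - 20x + 2x^2 and MC = dTC/dx = 69 - 40x + 6x^2.
AVC is minimized where dAVC/dx = -20 + 4x = 0, at x = 5; min AVC = 69 - 20·5 + 2·5^2 = ¥19.
P = ¥195 exceeds min AVC = ¥19, so the firm stays open.
P = MC gives -126 - 40x + 6x^2 = 0, with roots -7/3 and 9. Take the larger (rising MC): x* = 9.
Check: AVC at x = 9 is ¥51 ≤ P, so revenue covers variable cost.
Profit = P·x − TC = 195·9 − 810 = ¥945.

Produce at x = 9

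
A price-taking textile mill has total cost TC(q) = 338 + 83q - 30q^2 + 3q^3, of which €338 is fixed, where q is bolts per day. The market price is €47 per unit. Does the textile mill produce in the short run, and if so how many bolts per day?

Produce at q = 6

Strip out fixed cost: VC = 83q - 30q^2 + 3q^3. Then AVC = 83 - 30q + 3q^2 and MC = 83 - 60q + 9q^2.
AVC hits its minimum where MC = AVC, at q = 5, giving min AVC = 83 - 30·5 + 3·5^2 = €8.
P = €47 exceeds min AVC = €8, so the firm stays open.
P = MC gives 36 - 60q + 9q^2 = 0, with roots 2/3 and 6. Take the larger (rising MC): q* = 6.
Check: AVC at q = 6 is €11 ≤ P, so revenue covers variable cost.
Profit = P·q − TC = 47·6 − 404 = -€122, a loss, but smaller than the €338 fixed cost the firm would lose by shutting down.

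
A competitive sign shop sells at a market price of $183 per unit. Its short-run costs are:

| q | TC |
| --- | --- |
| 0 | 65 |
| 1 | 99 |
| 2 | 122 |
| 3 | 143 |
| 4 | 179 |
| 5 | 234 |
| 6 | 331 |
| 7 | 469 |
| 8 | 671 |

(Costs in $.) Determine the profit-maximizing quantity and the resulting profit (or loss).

q = 7; profit = $812

Profit at each row (π = 183q − TC): q=0: -65; q=1: 84; q=2: 244; q=3: 406; q=4: 553; q=5: 681; q=6: 767; q=7: 812; q=8: 793.
Profit is maximized at q = 7. AVC there is 404/7 = $57.71 ≤ P, so producing beats shutting down (which would give -$65).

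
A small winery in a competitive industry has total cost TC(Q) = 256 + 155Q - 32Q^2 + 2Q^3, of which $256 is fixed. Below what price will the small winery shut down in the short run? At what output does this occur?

$27 per unit, at Q = 8

The firm shuts down when price falls below the minimum of average variable cost. AVC = VC/Q = 155 - 32Q + 2Q^2.
At the minimum of AVC, MC = AVC. MC = 155 - 64Q + 6Q^2; setting MC = AVC gives 4Q^2 - 32Q = 0, so Q = 8. min AVC = 27.
For P < $27 the firm produces nothing.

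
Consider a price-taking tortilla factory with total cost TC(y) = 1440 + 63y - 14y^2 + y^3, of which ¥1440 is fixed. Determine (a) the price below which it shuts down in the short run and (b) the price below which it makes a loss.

Shutdown price = min AVC. AVC = 63 - 14y + y^2, with vertex at y = 7 and minimum ¥14.
ATC = 1440/y + 63 - 14y + y^2. Setting dATC/dy = −1440/y^2 − 14 + 2y = 0 gives y = 12 (since 2·12^3 − 14·12^2 = 1440).
min ATC = 1440/12 + 63 − 14·12 + 12^2 = ¥159. That is the break-even price.
For ¥14 ≤ P < ¥159 the firm produces at a loss; below ¥14 it shuts down.

Shutdown price = ¥14; break-even price = ¥159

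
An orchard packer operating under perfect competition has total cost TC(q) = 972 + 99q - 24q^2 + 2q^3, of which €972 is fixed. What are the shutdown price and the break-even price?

AVC = 99 - 24q + 2q^2; minimized at q = 6, giving min AVC = €27. That is the shutdown price.
ATC = 972/q + 99 - 24q + 2q^2. Setting dATC/dq = −972/q^2 − 24 + 4q = 0 gives q = 9 (since 4·9^3 − 24·9^2 = 972).
min ATC = 972/9 + 99 − 24·9 + 2·9^2 = €153. That is the break-even price.
For €27 ≤ P < €153 the firm produces at a loss; below €27 it shuts down.

Shutdown price = €27; break-even price = €153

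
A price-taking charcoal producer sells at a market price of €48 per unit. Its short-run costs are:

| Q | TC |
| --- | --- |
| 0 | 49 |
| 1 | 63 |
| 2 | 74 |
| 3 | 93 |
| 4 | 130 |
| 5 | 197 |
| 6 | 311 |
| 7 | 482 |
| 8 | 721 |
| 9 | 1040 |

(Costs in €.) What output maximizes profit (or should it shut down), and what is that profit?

Q = 4; profit = €62

Profit at each row (π = 48Q − TC): Q=0: -49; Q=1: -15; Q=2: 22; Q=3: 51; Q=4: 62; Q=5: 43; Q=6: -23; Q=7: -146; Q=8: -337; Q=9: -608.
Profit is maximized at Q = 4. AVC there is 81/4 = €20.25 ≤ P, so producing beats shutting down (which would give -€49).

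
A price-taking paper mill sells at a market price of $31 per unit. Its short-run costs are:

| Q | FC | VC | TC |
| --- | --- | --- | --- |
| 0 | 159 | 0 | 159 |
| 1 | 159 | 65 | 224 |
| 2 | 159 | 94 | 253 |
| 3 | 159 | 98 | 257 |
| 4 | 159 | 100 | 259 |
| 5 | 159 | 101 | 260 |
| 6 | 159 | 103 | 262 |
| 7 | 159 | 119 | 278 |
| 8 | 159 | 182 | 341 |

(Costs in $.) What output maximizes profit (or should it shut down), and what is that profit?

Tabulate TR − TC: Q=0: -159; Q=1: -193; Q=2: -191; Q=3: -164; Q=4: -135; Q=5: -105; Q=6: -76; Q=7: -61; Q=8: -93.
Profit is maximized at Q = 7. AVC there is 119/7 = $17 ≤ P, so producing beats shutting down (which would give -$159).

Q = 7; profit = -$61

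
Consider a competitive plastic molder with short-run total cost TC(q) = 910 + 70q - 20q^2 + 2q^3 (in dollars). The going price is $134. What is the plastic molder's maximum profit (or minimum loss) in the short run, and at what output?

Profit = -$142 at q = 8

AVC = 70 - 20q + 2q^2; min AVC = $20 at q = 5. Since P = $134 ≥ min AVC, the firm produces.
MC = 70 - 40q + 6q^2. Setting P = MC and taking the root on the rising branch gives q* = 8.
TR = 134·8 = 1072. TC = 910 + 304 = 1214. Profit = 1072 − 1214 = -$142.
That loss of $142 beats the $910 the firm would lose by shutting down; producing recovers $768 of fixed cost.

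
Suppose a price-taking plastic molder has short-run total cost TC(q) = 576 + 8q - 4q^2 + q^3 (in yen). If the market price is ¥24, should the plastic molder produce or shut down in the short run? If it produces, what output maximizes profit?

Produce at q = 4

Strip out fixed cost: VC = 8q - 4q^2 + q^3. Then AVC = 8 - 4q + q^2 and MC = 8 - 8q + 3q^2.
The AVC parabola has its vertex at q = 4/2 = 2, where AVC = 8 - 4·2 + 2^2 = ¥4.
P = ¥24 exceeds min AVC = ¥4, so the firm stays open.
P = MC gives -16 - 8q + 3q^2 = 0, with roots -4/3 and 4. Take the larger (rising MC): q* = 4.
Check: AVC at q = 4 is ¥8 ≤ P, so revenue covers variable cost.
Profit = P·q − TC = 24·4 − 608 = -¥512, a loss, but smaller than the ¥576 fixed cost the firm would lose by shutting down.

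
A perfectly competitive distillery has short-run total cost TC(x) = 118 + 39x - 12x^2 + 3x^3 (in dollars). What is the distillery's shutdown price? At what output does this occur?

$27 per unit, at x = 2

The shutdown price is the minimum of AVC. VC = 39x - 12x^2 + 3x^3, so AVC = 39 - 12x + 3x^2.
At the minimum of AVC, MC = AVC. MC = 39 - 24x + 9x^2; setting MC = AVC gives 6x^2 - 12x = 0, so x = 2. min AVC = 27.
So the shutdown price is $27.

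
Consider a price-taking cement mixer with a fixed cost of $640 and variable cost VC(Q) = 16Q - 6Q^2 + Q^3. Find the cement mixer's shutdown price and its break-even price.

Shutdown price = min AVC. AVC = 16 - 6Q + Q^2, with vertex at Q = 3 and minimum $7.
ATC = 640/Q + 16 - 6Q + Q^2. Setting dATC/dQ = −640/Q^2 − 6 + 2Q = 0 gives Q = 8 (since 2·8^3 − 6·8^2 = 640).
min ATC = 640/8 + 16 − 6·8 + 8^2 = $112. That is the break-even price.
Between these two prices the firm operates at a loss; above $112 it earns a profit.

Shutdown price = $7; break-even price = $112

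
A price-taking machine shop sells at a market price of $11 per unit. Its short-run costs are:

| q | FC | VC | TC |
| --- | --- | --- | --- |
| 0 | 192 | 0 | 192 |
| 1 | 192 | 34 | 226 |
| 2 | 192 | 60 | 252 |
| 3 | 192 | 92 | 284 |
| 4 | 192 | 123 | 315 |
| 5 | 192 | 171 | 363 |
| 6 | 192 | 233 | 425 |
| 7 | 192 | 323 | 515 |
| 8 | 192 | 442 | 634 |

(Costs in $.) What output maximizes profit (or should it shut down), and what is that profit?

Tabulate TR − TC: q=0: -192; q=1: -215; q=2: -230; q=3: -251; q=4: -271; q=5: -308; q=6: -359; q=7: -438; q=8: -546.
Profit is highest at q = 0. Equivalently, the lowest AVC in the table is 60/2 ≈ $30 at q = 2, and P = $11 falls below it — price never covers variable cost, so the firm shuts down and loses only its fixed cost.

q = 0 (shut down); profit = -$192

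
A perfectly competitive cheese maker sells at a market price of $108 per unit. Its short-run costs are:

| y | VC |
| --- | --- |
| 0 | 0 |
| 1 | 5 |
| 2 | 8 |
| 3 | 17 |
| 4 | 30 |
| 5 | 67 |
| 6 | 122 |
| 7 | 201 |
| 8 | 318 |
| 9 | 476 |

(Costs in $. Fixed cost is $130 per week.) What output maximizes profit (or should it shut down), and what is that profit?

y = 7; profit = $425

Profit at each row (π = 108y − TC): y=0: -130; y=1: -27; y=2: 78; y=3: 177; y=4: 272; y=5: 343; y=6: 396; y=7: 425; y=8: 416; y=9: 366.
Profit is maximized at y = 7. AVC there is 201/7 = $28.71 ≤ P, so producing beats shutting down (which would give -$130).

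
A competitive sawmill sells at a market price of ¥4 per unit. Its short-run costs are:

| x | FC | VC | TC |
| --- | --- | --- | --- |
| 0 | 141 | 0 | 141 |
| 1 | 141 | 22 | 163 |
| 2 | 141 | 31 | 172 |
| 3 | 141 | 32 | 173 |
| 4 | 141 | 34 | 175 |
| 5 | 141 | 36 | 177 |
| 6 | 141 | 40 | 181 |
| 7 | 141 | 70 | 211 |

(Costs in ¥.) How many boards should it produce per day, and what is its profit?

x = 0 (shut down); profit = -¥141

Tabulate TR − TC: x=0: -141; x=1: -159; x=2: -164; x=3: -161; x=4: -159; x=5: -157; x=6: -157; x=7: -183.
Profit is highest at x = 0. Equivalently, the lowest AVC in the table is 40/6 ≈ ¥6.67 at x = 6, and P = ¥4 falls below it — price never covers variable cost, so the firm shuts down and loses only its fixed cost.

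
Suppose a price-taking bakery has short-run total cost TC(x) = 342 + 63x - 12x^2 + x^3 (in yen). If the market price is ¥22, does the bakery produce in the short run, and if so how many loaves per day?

Shut down

Strip out fixed cost: VC = 63x - 12x^2 + x^3. Then AVC = 63 - 12x + x^2 and MC = 63 - 24x + 3x^2.
The AVC parabola has its vertex at x = 12/2 = 6, where AVC = 63 - 12·6 + 6^2 = ¥27.
Since P = ¥22 < min AVC = ¥27, price fails to cover variable cost at any output.
Shutting down limits the loss to fixed cost, ¥342.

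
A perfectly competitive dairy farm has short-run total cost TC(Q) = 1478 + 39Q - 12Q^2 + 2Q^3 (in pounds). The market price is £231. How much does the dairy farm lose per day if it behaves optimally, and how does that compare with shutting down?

Profit = -£198 at Q = 8

AVC = 39 - 12Q + 2Q^2 has its minimum £21 at Q = 3; price £231 clears that bar, so the firm operates.
MC = 39 - 24Q + 6Q^2. Setting P = MC and taking the root on the rising branch gives Q* = 8.
TR = 231·8 = 1848. TC = 1478 + 568 = 2046. Profit = 1848 − 2046 = -£198.
Shutting down would mean losing the fixed cost of £1478, so operating at a loss of £198 is better by £1280.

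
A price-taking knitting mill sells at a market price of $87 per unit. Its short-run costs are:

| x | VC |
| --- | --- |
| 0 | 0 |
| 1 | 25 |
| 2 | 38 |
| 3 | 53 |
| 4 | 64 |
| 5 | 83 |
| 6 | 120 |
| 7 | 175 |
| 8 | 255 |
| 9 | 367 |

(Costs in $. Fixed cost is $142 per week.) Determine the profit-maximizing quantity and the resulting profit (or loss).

Profit at each row (π = 87x − TC): x=0: -142; x=1: -80; x=2: -6; x=3: 66; x=4: 142; x=5: 210; x=6: 260; x=7: 292; x=8: 299; x=9: 274.
Profit is maximized at x = 8. AVC there is 255/8 = $31.88 ≤ P, so producing beats shutting down (which would give -$142).

x = 8; profit = $299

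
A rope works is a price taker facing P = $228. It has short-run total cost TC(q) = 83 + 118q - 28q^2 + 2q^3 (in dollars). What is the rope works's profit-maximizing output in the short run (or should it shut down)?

Strip out fixed cost: VC = 118q - 28q^2 + 2q^3. Then AVC = 118 - 28q + 2q^2 and MC = 118 - 56q + 6q^2.
The AVC parabola has its vertex at q = 28/4 = 7, where AVC = 118 - 28·7 + 2·7^2 = $20.
Since P = $228 ≥ min AVC = $20, price covers variable cost and the firm should produce.
Set P = MC: 228 = 118 - 56q + 6q^2 → -110 - 56q + 6q^2 = 0. The roots are q = -5/3 and q = 11; the profit-maximizing output is on the rising part of MC, so q* = 11.
Check: AVC at q = 11 is $52 ≤ P, so revenue covers variable cost.
Profit = P·q − TC = 228·11 − 655 = $1853.

Produce at q = 11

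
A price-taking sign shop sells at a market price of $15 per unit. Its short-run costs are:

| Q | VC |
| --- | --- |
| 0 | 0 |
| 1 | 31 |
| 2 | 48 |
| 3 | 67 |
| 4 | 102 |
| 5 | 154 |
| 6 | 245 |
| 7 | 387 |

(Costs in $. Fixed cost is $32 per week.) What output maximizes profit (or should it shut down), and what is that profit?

Tabulate TR − TC: Q=0: -32; Q=1: -48; Q=2: -50; Q=3: -54; Q=4: -74; Q=5: -111; Q=6: -187; Q=7: -314.
Profit is highest at Q = 0. Equivalently, the lowest AVC in the table is 67/3 ≈ $22.33 at Q = 3, and P = $15 falls below it — price never covers variable cost, so the firm shuts down and loses only its fixed cost.

Q = 0 (shut down); profit = -$32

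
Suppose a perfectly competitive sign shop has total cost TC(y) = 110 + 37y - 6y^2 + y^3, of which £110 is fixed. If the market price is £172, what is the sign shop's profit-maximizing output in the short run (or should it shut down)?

From TC, MC = TC'(y) = 37 - 12y + 3y^2 and AVC = VC/y = 37 - 6y + y^2.
The AVC parabola has its vertex at y = 6/2 = 3, where AVC = 37 - 6·3 + 3^2 = £28.
P = £172 exceeds min AVC = £28, so the firm stays open.
P = MC gives -135 - 12y + 3y^2 = 0, with roots -5 and 9. Take the larger (rising MC): y* = 9.
Check: AVC at y = 9 is £64 ≤ P, so revenue covers variable cost.
Profit = P·y − TC = 172·9 − 686 = £862.

Produce at y = 9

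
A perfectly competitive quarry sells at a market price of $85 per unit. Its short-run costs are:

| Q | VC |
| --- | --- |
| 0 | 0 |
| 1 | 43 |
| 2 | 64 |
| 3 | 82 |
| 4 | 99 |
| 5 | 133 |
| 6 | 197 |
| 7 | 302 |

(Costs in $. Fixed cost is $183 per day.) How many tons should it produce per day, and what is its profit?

Q = 6; profit = $130

Compute π = P·Q − TC at each output: Q=0: -183; Q=1: -141; Q=2: -77; Q=3: -10; Q=4: 58; Q=5: 109; Q=6: 130; Q=7: 110.
Profit is maximized at Q = 6. AVC there is 197/6 = $32.83 ≤ P, so producing beats shutting down (which would give -$183).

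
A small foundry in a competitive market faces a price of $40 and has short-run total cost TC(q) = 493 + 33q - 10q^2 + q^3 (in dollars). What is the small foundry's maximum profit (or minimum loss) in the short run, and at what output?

AVC = 33 - 10q + q^2; min AVC = $8 at q = 5. Since P = $40 ≥ min AVC, the firm produces.
MC = 33 - 20q + 3q^2. Setting P = MC and taking the root on the rising branch gives q* = 7.
TR = 40·7 = 280. TC = 493 + 84 = 577. Profit = 280 − 577 = -$297.
By producing, the firm covers all variable cost plus $196 of fixed cost; shutting down would lose the full $493.

Profit = -$297 at q = 7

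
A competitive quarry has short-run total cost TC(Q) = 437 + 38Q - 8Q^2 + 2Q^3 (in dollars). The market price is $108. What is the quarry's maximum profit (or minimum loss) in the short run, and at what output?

Profit = -$137 at Q = 5

AVC = 38 - 8Q + 2Q^2 has its minimum $30 at Q = 2; price $108 clears that bar, so the firm operates.
MC = 38 - 16Q + 6Q^2. Setting P = MC and taking the root on the rising branch gives Q* = 5.
TR = 108·5 = 540. TC = 437 + 240 = 677. Profit = 540 − 677 = -$137.
That loss of $137 beats the $437 the firm would lose by shutting down; producing recovers $300 of fixed cost.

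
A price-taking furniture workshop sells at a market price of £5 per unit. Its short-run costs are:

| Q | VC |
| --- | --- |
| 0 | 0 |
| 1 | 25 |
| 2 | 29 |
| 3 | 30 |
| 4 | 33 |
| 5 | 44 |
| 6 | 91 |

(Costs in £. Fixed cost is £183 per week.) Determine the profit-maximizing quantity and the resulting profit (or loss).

Q = 0 (shut down); profit = -£183

Profit at each row (π = 5Q − TC): Q=0: -183; Q=1: -203; Q=2: -202; Q=3: -198; Q=4: -196; Q=5: -202; Q=6: -244.
Profit is highest at Q = 0. Equivalently, the lowest AVC in the table is 33/4 ≈ £8.25 at Q = 4, and P = £5 falls below it — price never covers variable cost, so the firm shuts down and loses only its fixed cost.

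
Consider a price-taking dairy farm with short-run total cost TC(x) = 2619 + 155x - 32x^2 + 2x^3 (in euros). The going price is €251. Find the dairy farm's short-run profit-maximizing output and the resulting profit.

Profit = -€315 at x = 12

AVC = 155 - 32x + 2x^2 has its minimum €27 at x = 8; price €251 clears that bar, so the firm operates.
With MC = 155 - 64x + 6x^2, P = MC on the upward-sloping part at x* = 12.
TR = 251·12 = 3012. TC = 2619 + 708 = 3327. Profit = 3012 − 3327 = -€315.
By producing, the firm covers all variable cost plus €2304 of fixed cost; shutting down would lose the full €2619.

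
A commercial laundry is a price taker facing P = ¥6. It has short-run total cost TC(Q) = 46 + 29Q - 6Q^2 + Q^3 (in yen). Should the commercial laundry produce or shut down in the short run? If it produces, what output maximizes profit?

Strip out fixed cost: VC = 29Q - 6Q^2 + Q^3. Then AVC = 29 - 6Q + Q^2 and MC = 29 - 12Q + 3Q^2.
AVC is minimized where dAVC/dQ = -6 + 2Q = 0, at Q = 3; min AVC = 29 - 6·3 + 3^2 = ¥20.
P = ¥6 lies below min AVC = ¥20; no output level covers variable cost.
Shutting down limits the loss to fixed cost, ¥46.

Shut down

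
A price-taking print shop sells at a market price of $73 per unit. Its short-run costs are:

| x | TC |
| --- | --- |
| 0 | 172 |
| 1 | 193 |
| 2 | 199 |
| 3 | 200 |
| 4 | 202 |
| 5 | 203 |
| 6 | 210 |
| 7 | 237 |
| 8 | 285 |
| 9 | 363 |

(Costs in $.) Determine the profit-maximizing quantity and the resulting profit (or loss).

x = 8; profit = $299

Tabulate TR − TC: x=0: -172; x=1: -120; x=2: -53; x=3: 19; x=4: 90; x=5: 162; x=6: 228; x=7: 274; x=8: 299; x=9: 294.
Profit is maximized at x = 8. AVC there is 113/8 = $14.12 ≤ P, so producing beats shutting down (which would give -$172).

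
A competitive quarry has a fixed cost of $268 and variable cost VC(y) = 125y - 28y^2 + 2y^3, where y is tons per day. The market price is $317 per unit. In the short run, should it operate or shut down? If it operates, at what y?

Produce at y = 12

From TC, MC = TC'(y) = 125 - 56y + 6y^2 and AVC = VC/y = 125 - 28y + 2y^2.
AVC is minimized where dAVC/dy = -28 + 4y = 0, at y = 7; min AVC = 125 - 28·7 + 2·7^2 = $27.
Since P = $317 ≥ min AVC = $27, price covers variable cost and the firm should produce.
Solving P = MC: -192 - 56y + 6y^2 = 0 ⇒ y = -8/3 or 12. On the upward-sloping branch, y* = 12.
Check: AVC at y = 12 is $77 ≤ P, so revenue covers variable cost.
Profit = P·y − TC = 317·12 − 1192 = $2612.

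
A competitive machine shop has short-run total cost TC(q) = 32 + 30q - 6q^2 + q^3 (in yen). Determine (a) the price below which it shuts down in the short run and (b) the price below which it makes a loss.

AVC = 30 - 6q + q^2; minimized at q = 3, giving min AVC = ¥21. That is the shutdown price.
ATC = 32/q + 30 - 6q + q^2. Setting dATC/dq = −32/q^2 − 6 + 2q = 0 gives q = 4 (since 2·4^3 − 6·4^2 = 32).
min ATC = 32/4 + 30 − 6·4 + 4^2 = ¥30. That is the break-even price.
Between these two prices the firm operates at a loss; above ¥30 it earns a profit.

Shutdown price = ¥21; break-even price = ¥30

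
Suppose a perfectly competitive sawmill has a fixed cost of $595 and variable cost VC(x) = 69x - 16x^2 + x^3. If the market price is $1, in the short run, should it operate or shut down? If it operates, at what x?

Shut down

Strip out fixed cost: VC = 69x - 16x^2 + x^3. Then AVC = 69 - 16x + x^2 and MC = 69 - 32x + 3x^2.
The AVC parabola has its vertex at x = 16/2 = 8, where AVC = 69 - 16·8 + 8^2 = $5.
P = $1 lies below min AVC = $5; no output level covers variable cost.
Shutting down limits the loss to fixed cost, $595.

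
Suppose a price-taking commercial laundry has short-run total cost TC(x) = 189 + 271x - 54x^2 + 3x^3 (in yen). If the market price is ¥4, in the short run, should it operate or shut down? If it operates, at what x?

Shut down

From TC, MC = TC'(x) = 271 - 108x + 9x^2 and AVC = VC/x = 271 - 54x + 3x^2.
AVC is minimized where dAVC/dx = -54 + 6x = 0, at x = 9; min AVC = 271 - 54·9 + 3·9^2 = ¥28.
P = ¥4 lies below min AVC = ¥28; no output level covers variable cost.
Best response: produce nothing and absorb the ¥189 fixed cost.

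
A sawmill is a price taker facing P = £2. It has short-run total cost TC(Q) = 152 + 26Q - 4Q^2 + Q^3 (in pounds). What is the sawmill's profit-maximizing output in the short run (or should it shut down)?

Variable cost is VC = 26Q - 4Q^2 + Q^3, so AVC = VC/Q = 26 - 4Q + Q^2 and MC = dTC/dQ = 26 - 8Q + 3Q^2.
The AVC parabola has its vertex at Q = 4/2 = 2, where AVC = 26 - 4·2 + 2^2 = £22.
Since P = £2 < min AVC = £22, price fails to cover variable cost at any output.
Best response: produce nothing and absorb the £152 fixed cost.

Shut down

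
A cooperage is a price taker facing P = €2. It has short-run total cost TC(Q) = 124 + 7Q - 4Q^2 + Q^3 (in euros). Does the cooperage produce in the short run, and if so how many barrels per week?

Variable cost is VC = 7Q - 4Q^2 + Q^3, so AVC = VC/Q = 7 - 4Q + Q^2 and MC = dTC/dQ = 7 - 8Q + 3Q^2.
AVC is minimized where dAVC/dQ = -4 + 2Q = 0, at Q = 2; min AVC = 7 - 4·2 + 2^2 = €3.
With P < min AVC (€2 < €3), every unit sold adds to the loss.
Best response: produce nothing and absorb the €124 fixed cost.

Shut down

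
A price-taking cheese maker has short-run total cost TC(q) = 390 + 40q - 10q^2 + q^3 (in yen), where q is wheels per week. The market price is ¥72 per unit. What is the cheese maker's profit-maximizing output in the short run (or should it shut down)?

Produce at q = 8

Strip out fixed cost: VC = 40q - 10q^2 + q^3. Then AVC = 40 - 10q + q^2 and MC = 40 - 20q + 3q^2.
The AVC parabola has its vertex at q = 10/2 = 5, where AVC = 40 - 10·5 + 5^2 = ¥15.
P = ¥72 exceeds min AVC = ¥15, so the firm stays open.
Solving P = MC: -32 - 20q + 3q^2 = 0 ⇒ q = -4/3 or 8. On the upward-sloping branch, q* = 8.
Check: AVC at q = 8 is ¥24 ≤ P, so revenue covers variable cost.
Profit = P·q − TC = 72·8 − 582 = -¥6, a loss, but smaller than the ¥390 fixed cost the firm would lose by shutting down.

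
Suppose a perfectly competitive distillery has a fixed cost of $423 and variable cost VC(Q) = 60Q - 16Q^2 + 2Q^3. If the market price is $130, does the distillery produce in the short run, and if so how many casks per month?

Variable cost is VC = 60Q - 16Q^2 + 2Q^3, so AVC = VC/Q = 60 - 16Q + 2Q^2 and MC = dTC/dQ = 60 - 32Q + 6Q^2.
AVC hits its minimum where MC = AVC, at Q = 4, giving min AVC = 60 - 16·4 + 2·4^2 = $28.
Since P = $130 ≥ min AVC = $28, price covers variable cost and the firm should produce.
Solving P = MC: -70 - 32Q + 6Q^2 = 0 ⇒ Q = -5/3 or 7. On the upward-sloping branch, Q* = 7.
Check: AVC at Q = 7 is $46 ≤ P, so revenue covers variable cost.
Profit = P·Q − TC = 130·7 − 745 = $165.

Produce at Q = 7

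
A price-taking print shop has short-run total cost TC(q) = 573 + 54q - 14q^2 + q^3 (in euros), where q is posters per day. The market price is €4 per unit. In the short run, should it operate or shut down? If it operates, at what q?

From TC, MC = TC'(q) = 54 - 28q + 3q^2 and AVC = VC/q = 54 - 14q + q^2.
The AVC parabola has its vertex at q = 14/2 = 7, where AVC = 54 - 14·7 + 7^2 = €5.
With P < min AVC (€4 < €5), every unit sold adds to the loss.
Shutting down limits the loss to fixed cost, €573.

Shut down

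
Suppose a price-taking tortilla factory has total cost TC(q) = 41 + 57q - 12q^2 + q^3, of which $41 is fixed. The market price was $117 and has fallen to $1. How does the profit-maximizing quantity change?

MC = 57 - 24q + 3q^2; the shutdown threshold is min AVC = $21 (at q = 6).
At P = $117 ≥ min AVC, set P = MC on the rising branch: q = 10.
At P = $1 < min AVC = $21, price no longer covers variable cost at any output, so the firm shuts down: q = 0.

Output falls from 10 to 0 (the firm shuts down)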